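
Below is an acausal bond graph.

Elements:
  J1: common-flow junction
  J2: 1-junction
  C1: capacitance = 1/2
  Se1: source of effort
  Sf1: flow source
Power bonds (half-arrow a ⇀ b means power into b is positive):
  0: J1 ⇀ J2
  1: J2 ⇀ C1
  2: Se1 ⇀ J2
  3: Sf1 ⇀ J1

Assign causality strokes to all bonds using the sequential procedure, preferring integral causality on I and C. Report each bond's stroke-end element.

β2 stroke→J2  (Se1 (Se) sets effort on bond)
β3 stroke→Sf1  (Sf1 (Sf) sets flow on bond)
β0 stroke→J1  (J1 flow already set via bond 3)
β1 stroke→J2  (J2: bond 0 brought flow, rest push out)

bond 0 stroke at J1
bond 1 stroke at J2
bond 2 stroke at J2
bond 3 stroke at Sf1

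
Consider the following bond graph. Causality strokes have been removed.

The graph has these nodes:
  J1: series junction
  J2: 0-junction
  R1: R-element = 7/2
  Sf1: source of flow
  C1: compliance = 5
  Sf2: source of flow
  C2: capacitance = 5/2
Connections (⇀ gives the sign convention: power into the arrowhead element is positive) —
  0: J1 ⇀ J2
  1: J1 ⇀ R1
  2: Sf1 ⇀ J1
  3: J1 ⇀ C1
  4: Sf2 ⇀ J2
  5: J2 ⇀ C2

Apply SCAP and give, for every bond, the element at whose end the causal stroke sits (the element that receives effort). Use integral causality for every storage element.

#0 |J1
#1 |J1
#2 |Sf1
#3 |J1
#4 |Sf2
#5 |J2

β2 stroke→Sf1  (Sf1: flow source, stroke at near end)
β4 stroke→Sf2  (Sf2: flow source, stroke at near end)
β0 stroke→J1  (common-f at J1 fixed by 2)
β1 stroke→J1  (J1: bond 2 brought flow, rest push out)
β3 stroke→J1  (1-jn J1 has f-setter on 2)
β5 stroke→J2  (only one effort-in slot at J2)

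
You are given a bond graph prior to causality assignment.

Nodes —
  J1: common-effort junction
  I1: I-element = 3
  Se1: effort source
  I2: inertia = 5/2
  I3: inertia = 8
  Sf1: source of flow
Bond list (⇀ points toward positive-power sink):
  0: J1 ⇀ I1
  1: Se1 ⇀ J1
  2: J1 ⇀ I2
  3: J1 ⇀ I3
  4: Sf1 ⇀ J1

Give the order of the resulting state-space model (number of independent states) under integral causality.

b1 stroke→J1  (Se1: effort source, stroke at far end)
b4 stroke→Sf1  (source Sf1 imposes f)
b0 stroke→I1  (0-jn J1 has e-setter on 1)
b2 stroke→I2  (J1 effort already set via bond 1)
b3 stroke→I3  (J1: bond 1 brought effort, rest push out)

3  (I1, I2, I3 all integral)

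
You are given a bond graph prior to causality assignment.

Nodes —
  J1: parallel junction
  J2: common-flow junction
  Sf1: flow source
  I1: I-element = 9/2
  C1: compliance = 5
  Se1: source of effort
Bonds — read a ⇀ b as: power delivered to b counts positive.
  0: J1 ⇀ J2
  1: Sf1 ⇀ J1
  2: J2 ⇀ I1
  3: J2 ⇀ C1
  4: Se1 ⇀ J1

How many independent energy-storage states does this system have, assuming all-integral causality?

b1 stroke→Sf1  (source Sf1 imposes f)
b4 stroke→J1  (source Se1 imposes e)
b0 stroke→J2  (J1: bond 4 brought effort, rest push out)
b2 stroke→I1  (I1 outputs flow p/I1)
b3 stroke→J2  (J2: bond 2 brought flow, rest push out)

2  (C1, I1 all integral)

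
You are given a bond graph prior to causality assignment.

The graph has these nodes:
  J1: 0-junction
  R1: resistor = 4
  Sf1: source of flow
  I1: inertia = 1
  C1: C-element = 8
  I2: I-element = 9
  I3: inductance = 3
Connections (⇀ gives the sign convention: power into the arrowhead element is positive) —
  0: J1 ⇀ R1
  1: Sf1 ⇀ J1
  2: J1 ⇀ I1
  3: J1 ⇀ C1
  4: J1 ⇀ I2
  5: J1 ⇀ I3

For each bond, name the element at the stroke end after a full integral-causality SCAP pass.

b1 →Sf1  (Sf1: flow source, stroke at near end)
b2 →I1  (I1: I, integral causality)
b3 →J1  (prefer integral on C1)
b0 →R1  (J1: bond 3 brought effort, rest push out)
b4 →I2  (common-e at J1 fixed by 3)
b5 →I3  (J1: bond 3 brought effort, rest push out)

bond 0 stroke at R1
bond 1 stroke at Sf1
bond 2 stroke at I1
bond 3 stroke at J1
bond 4 stroke at I2
bond 5 stroke at I3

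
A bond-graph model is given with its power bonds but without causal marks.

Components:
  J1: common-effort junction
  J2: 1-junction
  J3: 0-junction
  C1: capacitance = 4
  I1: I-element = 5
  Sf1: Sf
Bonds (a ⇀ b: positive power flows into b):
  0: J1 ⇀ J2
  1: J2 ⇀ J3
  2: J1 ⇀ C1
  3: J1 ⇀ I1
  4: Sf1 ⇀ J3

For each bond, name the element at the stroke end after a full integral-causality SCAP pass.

#0 |J2
#1 |J3
#2 |J1
#3 |I1
#4 |Sf1

#4 stroke→Sf1  (Sf1 fixes flow; stroke at Sf1)
#1 stroke→J3  (J3: last free bond brings effort in)
#0 stroke→J2  (J2 flow already set via bond 1)
#2 stroke→J1  (C1 integral (e out))
#3 stroke→I1  (0-jn J1 has e-setter on 2)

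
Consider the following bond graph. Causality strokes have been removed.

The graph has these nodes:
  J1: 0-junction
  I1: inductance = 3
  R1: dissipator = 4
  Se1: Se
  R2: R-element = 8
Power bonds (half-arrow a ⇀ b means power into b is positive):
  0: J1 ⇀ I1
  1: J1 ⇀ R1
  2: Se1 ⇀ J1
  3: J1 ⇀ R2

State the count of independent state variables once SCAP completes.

β2 |J1  (source Se1 imposes e)
β0 |I1  (0-jn J1 has e-setter on 2)
β1 |R1  (J1: bond 2 brought effort, rest push out)
β3 |R2  (J1: bond 2 brought effort, rest push out)

1  (I1 all integral)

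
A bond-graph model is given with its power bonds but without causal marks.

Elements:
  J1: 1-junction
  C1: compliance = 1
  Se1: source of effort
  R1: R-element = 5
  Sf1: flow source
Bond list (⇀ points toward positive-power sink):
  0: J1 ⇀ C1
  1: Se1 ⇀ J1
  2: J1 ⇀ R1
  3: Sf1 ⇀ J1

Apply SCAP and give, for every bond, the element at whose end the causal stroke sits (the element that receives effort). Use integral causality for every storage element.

β1 stroke→J1  (Se1 (Se) sets effort on bond)
β3 stroke→Sf1  (Sf1 fixes flow; stroke at Sf1)
β0 stroke→J1  (J1: bond 3 brought flow, rest push out)
β2 stroke→J1  (J1: bond 3 brought flow, rest push out)

β0 →J1
β1 →J1
β2 →J1
β3 →Sf1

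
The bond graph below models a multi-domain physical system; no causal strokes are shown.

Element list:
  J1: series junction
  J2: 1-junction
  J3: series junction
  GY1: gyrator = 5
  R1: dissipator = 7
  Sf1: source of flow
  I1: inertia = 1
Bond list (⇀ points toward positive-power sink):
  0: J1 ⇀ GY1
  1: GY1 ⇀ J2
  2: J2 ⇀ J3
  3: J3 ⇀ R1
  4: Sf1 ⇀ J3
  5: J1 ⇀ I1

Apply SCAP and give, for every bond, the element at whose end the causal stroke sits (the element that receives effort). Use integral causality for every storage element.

#0 |J1
#1 |J2
#2 |J3
#3 |J3
#4 |Sf1
#5 |I1

β4 stroke→Sf1  (Sf1: flow source, stroke at near end)
β2 stroke→J3  (1-jn J3 has f-setter on 4)
β3 stroke→J3  (common-f at J3 fixed by 4)
β1 stroke→J2  (common-f at J2 fixed by 2)
β0 stroke→J1  (through GY1, causality inverts; strokes same side of GY1)
β5 stroke→I1  (J1: last free bond brings flow in)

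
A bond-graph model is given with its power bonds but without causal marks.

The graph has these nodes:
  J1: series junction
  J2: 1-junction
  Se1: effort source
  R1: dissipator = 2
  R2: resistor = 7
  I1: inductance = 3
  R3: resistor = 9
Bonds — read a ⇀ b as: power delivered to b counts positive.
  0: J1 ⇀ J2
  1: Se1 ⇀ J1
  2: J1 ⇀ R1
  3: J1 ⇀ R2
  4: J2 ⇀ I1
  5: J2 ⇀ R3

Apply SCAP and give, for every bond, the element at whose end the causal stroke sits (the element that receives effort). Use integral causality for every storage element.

β0 |J2
β1 |J1
β2 |J1
β3 |J1
β4 |I1
β5 |J2

#1 stroke at J1  (Se1: effort source, stroke at far end)
#4 stroke at I1  (I1: I, integral causality)
#0 stroke at J2  (1-jn J2 has f-setter on 4)
#5 stroke at J2  (J2: bond 4 brought flow, rest push out)
#2 stroke at J1  (J1 flow already set via bond 0)
#3 stroke at J1  (1-jn J1 has f-setter on 0)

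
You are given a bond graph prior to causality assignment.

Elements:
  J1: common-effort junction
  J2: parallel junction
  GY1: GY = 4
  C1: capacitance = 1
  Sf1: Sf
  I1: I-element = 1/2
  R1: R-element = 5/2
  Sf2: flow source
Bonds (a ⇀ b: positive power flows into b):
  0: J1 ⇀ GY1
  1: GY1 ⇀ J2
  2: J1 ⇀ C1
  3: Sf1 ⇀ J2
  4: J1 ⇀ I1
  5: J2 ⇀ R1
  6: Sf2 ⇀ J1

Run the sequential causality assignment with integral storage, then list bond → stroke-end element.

β0 |GY1
β1 |GY1
β2 |J1
β3 |Sf1
β4 |I1
β5 |J2
β6 |Sf2

#3 →Sf1  (Sf1 (Sf) sets flow on bond)
#6 →Sf2  (Sf2 (Sf) sets flow on bond)
#2 →J1  (prefer integral on C1)
#0 →GY1  (0-jn J1 has e-setter on 2)
#4 →I1  (common-e at J1 fixed by 2)
#1 →GY1  (GY1 both-in/both-out from 0)
#5 →J2  (J2 needs exactly one e-in)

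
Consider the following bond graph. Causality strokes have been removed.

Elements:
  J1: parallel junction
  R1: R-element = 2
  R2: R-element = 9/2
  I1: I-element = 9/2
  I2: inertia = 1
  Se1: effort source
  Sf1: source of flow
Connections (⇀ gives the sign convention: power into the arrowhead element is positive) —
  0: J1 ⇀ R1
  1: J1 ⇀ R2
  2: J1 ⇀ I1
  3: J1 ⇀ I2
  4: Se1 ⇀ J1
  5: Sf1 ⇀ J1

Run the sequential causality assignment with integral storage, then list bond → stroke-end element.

β4 stroke at J1  (Se1: effort source, stroke at far end)
β5 stroke at Sf1  (Sf1 (Sf) sets flow on bond)
β0 stroke at R1  (common-e at J1 fixed by 4)
β1 stroke at R2  (0-jn J1 has e-setter on 4)
β2 stroke at I1  (0-jn J1 has e-setter on 4)
β3 stroke at I2  (J1 effort already set via bond 4)

β0 stroke at R1
β1 stroke at R2
β2 stroke at I1
β3 stroke at I2
β4 stroke at J1
β5 stroke at Sf1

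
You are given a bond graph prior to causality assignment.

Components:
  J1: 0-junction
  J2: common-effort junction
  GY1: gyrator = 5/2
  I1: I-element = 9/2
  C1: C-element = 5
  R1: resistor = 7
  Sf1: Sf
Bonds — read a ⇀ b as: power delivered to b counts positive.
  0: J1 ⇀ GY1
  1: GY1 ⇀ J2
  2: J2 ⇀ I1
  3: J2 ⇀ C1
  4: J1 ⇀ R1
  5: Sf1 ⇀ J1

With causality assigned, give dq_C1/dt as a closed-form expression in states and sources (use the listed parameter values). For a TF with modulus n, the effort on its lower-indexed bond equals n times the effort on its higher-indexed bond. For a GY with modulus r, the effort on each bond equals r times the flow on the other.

bond 5 |Sf1  (Sf1 fixes flow; stroke at Sf1)
bond 2 |I1  (I1 outputs flow p/I1)
bond 3 |J2  (C1: C, integral causality)
bond 1 |GY1  (0-jn J2 has e-setter on 3)
bond 0 |GY1  (GY GY1: same side as bond 1)
bond 4 |J1  (J1 needs exactly one e-in)

dq_C1/dt = 14*F_Sf1/5 - 2*p_I1/9 - 28*q_C1/125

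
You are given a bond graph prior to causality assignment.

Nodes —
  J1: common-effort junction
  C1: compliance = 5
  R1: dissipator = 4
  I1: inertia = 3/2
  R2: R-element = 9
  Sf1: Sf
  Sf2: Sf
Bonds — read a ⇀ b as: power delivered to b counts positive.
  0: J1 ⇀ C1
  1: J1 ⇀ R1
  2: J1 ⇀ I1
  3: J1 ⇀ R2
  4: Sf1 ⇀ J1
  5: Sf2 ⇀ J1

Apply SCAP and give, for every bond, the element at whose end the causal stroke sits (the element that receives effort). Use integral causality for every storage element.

bond 0 stroke→J1
bond 1 stroke→R1
bond 2 stroke→I1
bond 3 stroke→R2
bond 4 stroke→Sf1
bond 5 stroke→Sf2

b4 stroke→Sf1  (Sf1 (Sf) sets flow on bond)
b5 stroke→Sf2  (Sf2 fixes flow; stroke at Sf2)
b0 stroke→J1  (C1 integral (e out))
b1 stroke→R1  (J1 effort already set via bond 0)
b2 stroke→I1  (J1: bond 0 brought effort, rest push out)
b3 stroke→R2  (J1 effort already set via bond 0)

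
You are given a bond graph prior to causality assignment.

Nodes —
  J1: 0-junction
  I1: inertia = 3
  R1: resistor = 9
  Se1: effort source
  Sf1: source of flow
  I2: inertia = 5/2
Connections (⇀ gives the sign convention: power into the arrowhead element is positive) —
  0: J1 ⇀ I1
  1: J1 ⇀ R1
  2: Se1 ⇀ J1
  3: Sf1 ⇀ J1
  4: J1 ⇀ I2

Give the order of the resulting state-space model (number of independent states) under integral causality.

2  (I1, I2 all integral)

bond 2 stroke→J1  (Se1 (Se) sets effort on bond)
bond 3 stroke→Sf1  (Sf1 (Sf) sets flow on bond)
bond 0 stroke→I1  (common-e at J1 fixed by 2)
bond 1 stroke→R1  (0-jn J1 has e-setter on 2)
bond 4 stroke→I2  (J1 effort already set via bond 2)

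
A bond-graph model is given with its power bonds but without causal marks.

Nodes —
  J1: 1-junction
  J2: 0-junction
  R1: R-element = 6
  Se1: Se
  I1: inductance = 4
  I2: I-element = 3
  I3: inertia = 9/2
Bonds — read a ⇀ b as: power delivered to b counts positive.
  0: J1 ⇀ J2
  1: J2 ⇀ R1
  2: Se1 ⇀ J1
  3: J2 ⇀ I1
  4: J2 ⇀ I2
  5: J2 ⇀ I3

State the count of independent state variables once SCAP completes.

b2 stroke at J1  (source Se1 imposes e)
b0 stroke at J2  (closing 1-jn rule on J1)
b1 stroke at R1  (common-e at J2 fixed by 0)
b3 stroke at I1  (0-jn J2 has e-setter on 0)
b4 stroke at I2  (0-jn J2 has e-setter on 0)
b5 stroke at I3  (J2 effort already set via bond 0)

3  (I1, I2, I3 all integral)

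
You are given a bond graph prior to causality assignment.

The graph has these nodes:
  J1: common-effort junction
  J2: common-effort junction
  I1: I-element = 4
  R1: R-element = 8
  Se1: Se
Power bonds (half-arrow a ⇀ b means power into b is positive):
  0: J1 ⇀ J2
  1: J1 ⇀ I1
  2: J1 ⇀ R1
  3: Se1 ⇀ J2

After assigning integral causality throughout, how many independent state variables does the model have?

bond 3 stroke→J2  (source Se1 imposes e)
bond 0 stroke→J1  (0-jn J2 has e-setter on 3)
bond 1 stroke→I1  (0-jn J1 has e-setter on 0)
bond 2 stroke→R1  (J1 effort already set via bond 0)

1  (I1 all integral)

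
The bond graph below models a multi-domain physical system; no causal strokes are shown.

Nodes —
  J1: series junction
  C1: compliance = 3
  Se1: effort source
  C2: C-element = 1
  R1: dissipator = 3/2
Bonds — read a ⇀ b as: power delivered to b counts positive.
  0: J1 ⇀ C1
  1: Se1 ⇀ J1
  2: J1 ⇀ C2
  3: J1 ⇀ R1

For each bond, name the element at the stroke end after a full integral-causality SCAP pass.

#0 →J1
#1 →J1
#2 →J1
#3 →R1

#1 stroke→J1  (source Se1 imposes e)
#0 stroke→J1  (C1 outputs effort q/C1)
#2 stroke→J1  (C2 outputs effort q/C2)
#3 stroke→R1  (J1: last free bond brings flow in)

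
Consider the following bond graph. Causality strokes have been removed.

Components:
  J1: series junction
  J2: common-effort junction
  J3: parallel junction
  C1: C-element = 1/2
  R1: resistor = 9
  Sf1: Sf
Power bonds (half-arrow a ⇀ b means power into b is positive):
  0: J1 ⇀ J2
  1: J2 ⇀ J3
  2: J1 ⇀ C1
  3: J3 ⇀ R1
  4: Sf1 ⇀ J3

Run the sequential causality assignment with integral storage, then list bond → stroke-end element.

bond 0 →J2
bond 1 →J3
bond 2 →J1
bond 3 →R1
bond 4 →Sf1

bond 4 →Sf1  (Sf1 (Sf) sets flow on bond)
bond 2 →J1  (C1 integral (e out))
bond 0 →J2  (J1: last free bond brings flow in)
bond 1 →J3  (common-e at J2 fixed by 0)
bond 3 →R1  (J3 effort already set via bond 1)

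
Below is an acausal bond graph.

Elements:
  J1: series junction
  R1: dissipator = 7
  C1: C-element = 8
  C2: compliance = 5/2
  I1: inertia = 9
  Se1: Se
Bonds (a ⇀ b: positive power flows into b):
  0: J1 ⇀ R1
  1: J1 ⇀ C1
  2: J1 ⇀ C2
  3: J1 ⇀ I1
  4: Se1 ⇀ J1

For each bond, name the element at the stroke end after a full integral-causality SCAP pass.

β0 stroke at J1
β1 stroke at J1
β2 stroke at J1
β3 stroke at I1
β4 stroke at J1

bond 4 |J1  (Se1: effort source, stroke at far end)
bond 1 |J1  (C1 integral (e out))
bond 2 |J1  (C2 integral (e out))
bond 3 |I1  (I1: I, integral causality)
bond 0 |J1  (J1: bond 3 brought flow, rest push out)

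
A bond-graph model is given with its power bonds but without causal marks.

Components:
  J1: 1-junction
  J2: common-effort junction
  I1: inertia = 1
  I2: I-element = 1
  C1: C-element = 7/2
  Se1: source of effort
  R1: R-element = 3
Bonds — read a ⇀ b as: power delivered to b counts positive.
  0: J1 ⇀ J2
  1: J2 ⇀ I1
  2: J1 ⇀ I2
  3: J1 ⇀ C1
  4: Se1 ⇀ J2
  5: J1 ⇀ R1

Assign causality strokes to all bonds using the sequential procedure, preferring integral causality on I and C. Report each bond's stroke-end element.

#0 |J1
#1 |I1
#2 |I2
#3 |J1
#4 |J2
#5 |J1

β4 stroke at J2  (source Se1 imposes e)
β0 stroke at J1  (J2: bond 4 brought effort, rest push out)
β1 stroke at I1  (J2 effort already set via bond 4)
β2 stroke at I2  (I2 outputs flow p/I2)
β3 stroke at J1  (common-f at J1 fixed by 2)
β5 stroke at J1  (J1: bond 2 brought flow, rest push out)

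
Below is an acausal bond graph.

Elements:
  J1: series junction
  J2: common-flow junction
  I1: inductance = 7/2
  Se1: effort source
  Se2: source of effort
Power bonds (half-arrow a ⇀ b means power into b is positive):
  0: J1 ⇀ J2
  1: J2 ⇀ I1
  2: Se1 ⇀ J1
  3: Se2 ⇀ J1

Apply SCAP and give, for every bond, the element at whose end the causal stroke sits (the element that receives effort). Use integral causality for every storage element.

b2 →J1  (Se1: effort source, stroke at far end)
b3 →J1  (Se2 (Se) sets effort on bond)
b0 →J2  (J1: last free bond brings flow in)
b1 →I1  (closing 1-jn rule on J2)

b0 stroke→J2
b1 stroke→I1
b2 stroke→J1
b3 stroke→J1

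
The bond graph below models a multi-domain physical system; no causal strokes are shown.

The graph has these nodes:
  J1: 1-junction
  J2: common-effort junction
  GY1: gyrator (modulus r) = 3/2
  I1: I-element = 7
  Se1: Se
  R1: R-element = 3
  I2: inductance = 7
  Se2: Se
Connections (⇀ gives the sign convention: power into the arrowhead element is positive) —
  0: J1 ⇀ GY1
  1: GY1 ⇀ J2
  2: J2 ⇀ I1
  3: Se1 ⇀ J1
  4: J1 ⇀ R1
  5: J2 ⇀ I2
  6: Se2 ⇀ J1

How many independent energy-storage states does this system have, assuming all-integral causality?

2  (I1, I2 all integral)

#3 →J1  (Se1 fixes effort; stroke away)
#6 →J1  (Se2 (Se) sets effort on bond)
#2 →I1  (I1: I, integral causality)
#5 →I2  (I2 integral (f out))
#1 →J2  (J2: last free bond brings effort in)
#0 →J1  (GY GY1: same side as bond 1)
#4 →R1  (closing 1-jn rule on J1)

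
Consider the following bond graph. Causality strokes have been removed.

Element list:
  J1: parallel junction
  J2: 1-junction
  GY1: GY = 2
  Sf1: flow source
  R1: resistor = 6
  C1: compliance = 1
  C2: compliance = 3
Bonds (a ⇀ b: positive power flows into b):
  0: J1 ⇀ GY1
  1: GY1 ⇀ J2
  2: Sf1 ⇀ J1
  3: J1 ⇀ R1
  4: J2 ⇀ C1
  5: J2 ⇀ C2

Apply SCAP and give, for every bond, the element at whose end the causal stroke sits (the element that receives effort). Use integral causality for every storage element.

#0 stroke→GY1
#1 stroke→GY1
#2 stroke→Sf1
#3 stroke→J1
#4 stroke→J2
#5 stroke→J2

bond 2 →Sf1  (Sf1 (Sf) sets flow on bond)
bond 4 →J2  (prefer integral on C1)
bond 5 →J2  (C2: C, integral causality)
bond 1 →GY1  (closing 1-jn rule on J2)
bond 0 →GY1  (through GY1, causality inverts; strokes same side of GY1)
bond 3 →J1  (J1 needs exactly one e-in)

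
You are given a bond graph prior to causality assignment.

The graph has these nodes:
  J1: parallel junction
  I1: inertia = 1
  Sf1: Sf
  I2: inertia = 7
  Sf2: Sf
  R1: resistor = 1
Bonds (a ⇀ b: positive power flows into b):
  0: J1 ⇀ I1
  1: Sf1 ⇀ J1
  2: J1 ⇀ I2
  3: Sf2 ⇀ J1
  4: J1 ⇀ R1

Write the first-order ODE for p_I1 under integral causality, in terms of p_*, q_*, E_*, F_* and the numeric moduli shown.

dp_I1/dt = F_Sf1 + F_Sf2 - p_I1 - p_I2/7

#1 stroke at Sf1  (Sf1: flow source, stroke at near end)
#3 stroke at Sf2  (Sf2: flow source, stroke at near end)
#0 stroke at I1  (I1 integral (f out))
#2 stroke at I2  (I2 integral (f out))
#4 stroke at J1  (closing 0-jn rule on J1)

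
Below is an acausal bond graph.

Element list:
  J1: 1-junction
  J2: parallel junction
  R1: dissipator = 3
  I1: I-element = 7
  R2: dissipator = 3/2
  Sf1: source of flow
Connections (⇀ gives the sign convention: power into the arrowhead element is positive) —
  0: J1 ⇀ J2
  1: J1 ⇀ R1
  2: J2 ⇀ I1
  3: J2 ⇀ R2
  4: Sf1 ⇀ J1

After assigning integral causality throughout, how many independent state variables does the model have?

#4 |Sf1  (Sf1 (Sf) sets flow on bond)
#0 |J1  (J1: bond 4 brought flow, rest push out)
#1 |J1  (J1: bond 4 brought flow, rest push out)
#2 |I1  (I1 integral (f out))
#3 |J2  (closing 0-jn rule on J2)

1  (I1 all integral)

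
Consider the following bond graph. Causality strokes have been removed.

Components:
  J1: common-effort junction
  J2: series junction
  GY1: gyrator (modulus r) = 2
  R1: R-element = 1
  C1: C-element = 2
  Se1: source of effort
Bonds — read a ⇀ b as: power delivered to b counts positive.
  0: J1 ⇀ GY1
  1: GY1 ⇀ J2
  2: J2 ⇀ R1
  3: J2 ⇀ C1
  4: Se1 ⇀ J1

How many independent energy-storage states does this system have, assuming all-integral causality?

β4 →J1  (Se1: effort source, stroke at far end)
β0 →GY1  (common-e at J1 fixed by 4)
β1 →GY1  (GY GY1: same side as bond 0)
β2 →J2  (common-f at J2 fixed by 1)
β3 →J2  (common-f at J2 fixed by 1)

1  (C1 all integral)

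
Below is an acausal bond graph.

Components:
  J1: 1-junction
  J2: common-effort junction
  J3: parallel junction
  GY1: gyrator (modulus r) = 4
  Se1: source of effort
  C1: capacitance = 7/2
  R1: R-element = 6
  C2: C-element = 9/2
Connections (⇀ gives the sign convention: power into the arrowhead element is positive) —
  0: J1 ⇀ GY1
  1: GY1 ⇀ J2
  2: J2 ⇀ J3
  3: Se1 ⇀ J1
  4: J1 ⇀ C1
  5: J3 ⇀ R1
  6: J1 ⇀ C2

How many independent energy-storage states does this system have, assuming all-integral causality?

2  (C1, C2 all integral)

β3 |J1  (Se1 (Se) sets effort on bond)
β4 |J1  (C1 integral (e out))
β6 |J1  (prefer integral on C2)
β0 |GY1  (only one flow-in slot at J1)
β1 |GY1  (GY1: gyrator matches bond 0)
β2 |J2  (J2 needs exactly one e-in)
β5 |J3  (closing 0-jn rule on J3)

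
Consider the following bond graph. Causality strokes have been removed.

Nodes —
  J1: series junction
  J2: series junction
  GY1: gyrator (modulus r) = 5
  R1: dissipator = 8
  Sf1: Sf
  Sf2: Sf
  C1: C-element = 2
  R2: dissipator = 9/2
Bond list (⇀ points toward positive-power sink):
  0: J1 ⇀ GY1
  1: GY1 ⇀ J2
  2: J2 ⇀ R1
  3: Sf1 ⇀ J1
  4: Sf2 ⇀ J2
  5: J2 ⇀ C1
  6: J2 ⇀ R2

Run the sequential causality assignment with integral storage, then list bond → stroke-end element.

β3 |Sf1  (Sf1 fixes flow; stroke at Sf1)
β4 |Sf2  (source Sf2 imposes f)
β0 |J1  (1-jn J1 has f-setter on 3)
β1 |J2  (common-f at J2 fixed by 4)
β2 |J2  (J2: bond 4 brought flow, rest push out)
β5 |J2  (J2 flow already set via bond 4)
β6 |J2  (J2: bond 4 brought flow, rest push out)

#0 stroke→J1
#1 stroke→J2
#2 stroke→J2
#3 stroke→Sf1
#4 stroke→Sf2
#5 stroke→J2
#6 stroke→J2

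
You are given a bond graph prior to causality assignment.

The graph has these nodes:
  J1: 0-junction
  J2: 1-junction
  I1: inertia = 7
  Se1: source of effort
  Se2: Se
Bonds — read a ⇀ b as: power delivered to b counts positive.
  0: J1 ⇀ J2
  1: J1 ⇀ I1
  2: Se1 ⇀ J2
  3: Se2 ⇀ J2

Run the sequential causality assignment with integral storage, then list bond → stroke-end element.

bond 2 →J2  (Se1: effort source, stroke at far end)
bond 3 →J2  (source Se2 imposes e)
bond 0 →J1  (J2: last free bond brings flow in)
bond 1 →I1  (J1: bond 0 brought effort, rest push out)

β0 stroke at J1
β1 stroke at I1
β2 stroke at J2
β3 stroke at J2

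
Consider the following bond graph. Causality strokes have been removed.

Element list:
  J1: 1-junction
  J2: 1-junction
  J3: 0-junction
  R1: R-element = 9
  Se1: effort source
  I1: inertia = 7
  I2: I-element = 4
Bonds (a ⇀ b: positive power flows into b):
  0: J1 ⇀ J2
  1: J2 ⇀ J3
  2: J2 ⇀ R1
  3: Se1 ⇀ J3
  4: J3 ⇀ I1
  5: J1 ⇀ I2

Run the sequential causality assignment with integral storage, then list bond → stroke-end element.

β3 stroke→J3  (Se1 fixes effort; stroke away)
β1 stroke→J2  (0-jn J3 has e-setter on 3)
β4 stroke→I1  (0-jn J3 has e-setter on 3)
β5 stroke→I2  (I2 integral (f out))
β0 stroke→J1  (common-f at J1 fixed by 5)
β2 stroke→J2  (1-jn J2 has f-setter on 0)

bond 0 stroke at J1
bond 1 stroke at J2
bond 2 stroke at J2
bond 3 stroke at J3
bond 4 stroke at I1
bond 5 stroke at I2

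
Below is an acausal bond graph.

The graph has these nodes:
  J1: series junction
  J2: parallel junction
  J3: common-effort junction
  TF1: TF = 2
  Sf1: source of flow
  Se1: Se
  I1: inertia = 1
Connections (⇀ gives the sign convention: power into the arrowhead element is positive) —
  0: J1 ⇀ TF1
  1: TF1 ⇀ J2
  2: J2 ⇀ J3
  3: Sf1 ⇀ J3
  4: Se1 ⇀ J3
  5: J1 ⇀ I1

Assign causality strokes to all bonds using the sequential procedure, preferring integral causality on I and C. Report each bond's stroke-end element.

bond 3 stroke at Sf1  (Sf1 (Sf) sets flow on bond)
bond 4 stroke at J3  (Se1 (Se) sets effort on bond)
bond 2 stroke at J2  (common-e at J3 fixed by 4)
bond 1 stroke at TF1  (common-e at J2 fixed by 2)
bond 0 stroke at J1  (TF1: transformer flips bond 1)
bond 5 stroke at I1  (J1: last free bond brings flow in)

β0 →J1
β1 →TF1
β2 →J2
β3 →Sf1
β4 →J3
β5 →I1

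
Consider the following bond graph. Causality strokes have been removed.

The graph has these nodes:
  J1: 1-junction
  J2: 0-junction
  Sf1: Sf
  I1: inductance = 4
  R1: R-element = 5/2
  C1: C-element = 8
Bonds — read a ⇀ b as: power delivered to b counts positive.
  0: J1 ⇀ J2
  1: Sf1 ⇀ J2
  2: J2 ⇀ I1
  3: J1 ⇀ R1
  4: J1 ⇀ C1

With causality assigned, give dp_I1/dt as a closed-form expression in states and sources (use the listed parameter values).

dp_I1/dt = 5*F_Sf1/2 - 5*p_I1/8 - q_C1/8

#1 |Sf1  (Sf1 fixes flow; stroke at Sf1)
#2 |I1  (I1: I, integral causality)
#0 |J2  (J2 needs exactly one e-in)
#3 |J1  (J1 flow already set via bond 0)
#4 |J1  (J1 flow already set via bond 0)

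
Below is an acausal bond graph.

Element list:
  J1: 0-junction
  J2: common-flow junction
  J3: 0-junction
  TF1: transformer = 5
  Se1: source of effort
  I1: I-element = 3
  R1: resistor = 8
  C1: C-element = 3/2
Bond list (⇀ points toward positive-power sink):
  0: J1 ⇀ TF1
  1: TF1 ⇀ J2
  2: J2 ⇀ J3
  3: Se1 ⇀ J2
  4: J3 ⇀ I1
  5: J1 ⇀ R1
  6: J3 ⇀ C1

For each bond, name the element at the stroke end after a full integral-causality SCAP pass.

bond 3 →J2  (Se1: effort source, stroke at far end)
bond 4 →I1  (I1 outputs flow p/I1)
bond 6 →J3  (C1 outputs effort q/C1)
bond 2 →J2  (0-jn J3 has e-setter on 6)
bond 1 →TF1  (only one flow-in slot at J2)
bond 0 →J1  (TF TF1: opposite of bond 1)
bond 5 →R1  (common-e at J1 fixed by 0)

#0 stroke at J1
#1 stroke at TF1
#2 stroke at J2
#3 stroke at J2
#4 stroke at I1
#5 stroke at R1
#6 stroke at J3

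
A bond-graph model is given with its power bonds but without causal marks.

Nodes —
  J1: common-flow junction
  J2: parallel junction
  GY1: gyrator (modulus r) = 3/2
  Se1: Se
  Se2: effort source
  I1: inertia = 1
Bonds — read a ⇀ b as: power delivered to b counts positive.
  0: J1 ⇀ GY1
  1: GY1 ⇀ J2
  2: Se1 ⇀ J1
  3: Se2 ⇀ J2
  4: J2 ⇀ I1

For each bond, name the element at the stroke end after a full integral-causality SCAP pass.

#0 stroke→GY1
#1 stroke→GY1
#2 stroke→J1
#3 stroke→J2
#4 stroke→I1

β2 |J1  (Se1 fixes effort; stroke away)
β3 |J2  (Se2 (Se) sets effort on bond)
β0 |GY1  (J1: last free bond brings flow in)
β1 |GY1  (common-e at J2 fixed by 3)
β4 |I1  (0-jn J2 has e-setter on 3)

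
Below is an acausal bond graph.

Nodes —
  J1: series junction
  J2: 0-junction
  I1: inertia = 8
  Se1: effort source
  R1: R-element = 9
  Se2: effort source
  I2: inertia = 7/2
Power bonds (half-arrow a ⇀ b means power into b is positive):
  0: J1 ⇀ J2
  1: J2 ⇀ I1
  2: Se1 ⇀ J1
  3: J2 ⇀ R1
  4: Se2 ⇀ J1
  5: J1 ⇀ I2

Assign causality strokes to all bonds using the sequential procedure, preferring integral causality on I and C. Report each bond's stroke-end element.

#2 →J1  (Se1: effort source, stroke at far end)
#4 →J1  (source Se2 imposes e)
#1 →I1  (I1 integral (f out))
#5 →I2  (prefer integral on I2)
#0 →J1  (1-jn J1 has f-setter on 5)
#3 →J2  (closing 0-jn rule on J2)

bond 0 |J1
bond 1 |I1
bond 2 |J1
bond 3 |J2
bond 4 |J1
bond 5 |I2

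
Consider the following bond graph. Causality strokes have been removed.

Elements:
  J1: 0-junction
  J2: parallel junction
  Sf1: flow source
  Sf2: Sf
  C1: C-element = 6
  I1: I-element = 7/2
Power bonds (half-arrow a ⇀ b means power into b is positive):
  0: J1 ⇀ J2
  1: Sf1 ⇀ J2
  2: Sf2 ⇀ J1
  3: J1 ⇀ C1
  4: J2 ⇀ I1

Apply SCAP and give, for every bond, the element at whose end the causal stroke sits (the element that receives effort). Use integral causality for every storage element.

b0 stroke at J2
b1 stroke at Sf1
b2 stroke at Sf2
b3 stroke at J1
b4 stroke at I1

#1 stroke→Sf1  (Sf1 fixes flow; stroke at Sf1)
#2 stroke→Sf2  (Sf2: flow source, stroke at near end)
#3 stroke→J1  (prefer integral on C1)
#0 stroke→J2  (common-e at J1 fixed by 3)
#4 stroke→I1  (J2: bond 0 brought effort, rest push out)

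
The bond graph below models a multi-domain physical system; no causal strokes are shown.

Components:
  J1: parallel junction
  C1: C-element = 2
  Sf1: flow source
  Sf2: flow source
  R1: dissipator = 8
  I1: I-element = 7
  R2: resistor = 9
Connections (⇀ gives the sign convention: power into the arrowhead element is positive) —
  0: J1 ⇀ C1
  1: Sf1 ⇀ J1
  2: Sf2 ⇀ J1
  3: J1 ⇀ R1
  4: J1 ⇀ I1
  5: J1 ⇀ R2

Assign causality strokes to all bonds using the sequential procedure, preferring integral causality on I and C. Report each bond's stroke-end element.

b1 stroke→Sf1  (Sf1 (Sf) sets flow on bond)
b2 stroke→Sf2  (Sf2 (Sf) sets flow on bond)
b0 stroke→J1  (prefer integral on C1)
b3 stroke→R1  (0-jn J1 has e-setter on 0)
b4 stroke→I1  (0-jn J1 has e-setter on 0)
b5 stroke→R2  (J1 effort already set via bond 0)

β0 →J1
β1 →Sf1
β2 →Sf2
β3 →R1
β4 →I1
β5 →R2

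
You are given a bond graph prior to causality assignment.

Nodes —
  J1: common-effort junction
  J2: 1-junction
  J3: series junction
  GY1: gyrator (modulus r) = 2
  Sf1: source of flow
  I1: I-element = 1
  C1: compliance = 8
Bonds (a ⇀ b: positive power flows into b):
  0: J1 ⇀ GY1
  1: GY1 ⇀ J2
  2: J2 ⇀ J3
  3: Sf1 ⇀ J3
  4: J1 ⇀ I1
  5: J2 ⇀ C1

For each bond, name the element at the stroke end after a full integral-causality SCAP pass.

bond 3 |Sf1  (source Sf1 imposes f)
bond 2 |J3  (J3: bond 3 brought flow, rest push out)
bond 1 |J2  (1-jn J2 has f-setter on 2)
bond 5 |J2  (J2: bond 2 brought flow, rest push out)
bond 0 |J1  (GY1 both-in/both-out from 1)
bond 4 |I1  (J1 effort already set via bond 0)

#0 stroke→J1
#1 stroke→J2
#2 stroke→J3
#3 stroke→Sf1
#4 stroke→I1
#5 stroke→J2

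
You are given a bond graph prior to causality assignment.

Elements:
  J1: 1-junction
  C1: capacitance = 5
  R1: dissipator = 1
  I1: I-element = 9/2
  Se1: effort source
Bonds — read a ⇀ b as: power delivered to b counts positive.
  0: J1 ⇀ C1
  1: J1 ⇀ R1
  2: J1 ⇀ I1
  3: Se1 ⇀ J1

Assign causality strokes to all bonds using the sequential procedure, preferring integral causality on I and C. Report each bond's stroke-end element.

β0 |J1
β1 |J1
β2 |I1
β3 |J1

b3 stroke→J1  (source Se1 imposes e)
b0 stroke→J1  (C1: C, integral causality)
b2 stroke→I1  (I1 integral (f out))
b1 stroke→J1  (J1: bond 2 brought flow, rest push out)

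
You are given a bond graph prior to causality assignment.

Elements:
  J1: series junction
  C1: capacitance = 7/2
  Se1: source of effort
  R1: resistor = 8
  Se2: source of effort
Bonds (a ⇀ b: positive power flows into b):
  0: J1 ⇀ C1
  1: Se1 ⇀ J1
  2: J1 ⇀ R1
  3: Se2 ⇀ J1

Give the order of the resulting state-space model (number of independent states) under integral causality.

bond 1 stroke→J1  (Se1 (Se) sets effort on bond)
bond 3 stroke→J1  (Se2: effort source, stroke at far end)
bond 0 stroke→J1  (C1: C, integral causality)
bond 2 stroke→R1  (J1 needs exactly one f-in)

1  (C1 all integral)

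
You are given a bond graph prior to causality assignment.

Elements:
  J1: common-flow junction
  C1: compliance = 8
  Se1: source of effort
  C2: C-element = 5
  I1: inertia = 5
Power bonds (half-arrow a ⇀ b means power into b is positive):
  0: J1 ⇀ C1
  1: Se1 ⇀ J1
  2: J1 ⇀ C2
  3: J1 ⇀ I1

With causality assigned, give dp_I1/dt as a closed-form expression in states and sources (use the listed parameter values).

bond 1 |J1  (Se1 (Se) sets effort on bond)
bond 0 |J1  (C1 outputs effort q/C1)
bond 2 |J1  (C2 outputs effort q/C2)
bond 3 |I1  (only one flow-in slot at J1)

dp_I1/dt = E_Se1 - q_C1/8 - q_C2/5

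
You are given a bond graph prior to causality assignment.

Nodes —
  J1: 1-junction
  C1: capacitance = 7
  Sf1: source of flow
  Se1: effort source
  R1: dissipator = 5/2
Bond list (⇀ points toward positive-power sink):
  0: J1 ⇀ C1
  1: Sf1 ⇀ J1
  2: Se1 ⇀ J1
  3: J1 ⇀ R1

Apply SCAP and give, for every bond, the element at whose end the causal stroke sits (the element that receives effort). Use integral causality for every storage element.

#1 |Sf1  (Sf1 fixes flow; stroke at Sf1)
#2 |J1  (Se1 (Se) sets effort on bond)
#0 |J1  (common-f at J1 fixed by 1)
#3 |J1  (common-f at J1 fixed by 1)

b0 |J1
b1 |Sf1
b2 |J1
b3 |J1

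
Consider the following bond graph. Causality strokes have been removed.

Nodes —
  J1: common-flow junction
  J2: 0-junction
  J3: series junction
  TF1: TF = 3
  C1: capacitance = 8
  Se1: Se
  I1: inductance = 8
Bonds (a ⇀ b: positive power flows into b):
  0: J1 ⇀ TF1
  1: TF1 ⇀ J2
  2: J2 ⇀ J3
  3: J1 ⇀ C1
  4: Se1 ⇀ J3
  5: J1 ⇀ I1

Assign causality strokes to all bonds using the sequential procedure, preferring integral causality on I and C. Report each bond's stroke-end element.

β4 stroke at J3  (Se1: effort source, stroke at far end)
β2 stroke at J2  (only one flow-in slot at J3)
β1 stroke at TF1  (common-e at J2 fixed by 2)
β0 stroke at J1  (TF1: transformer flips bond 1)
β3 stroke at J1  (C1 integral (e out))
β5 stroke at I1  (J1 needs exactly one f-in)

β0 stroke at J1
β1 stroke at TF1
β2 stroke at J2
β3 stroke at J1
β4 stroke at J3
β5 stroke at I1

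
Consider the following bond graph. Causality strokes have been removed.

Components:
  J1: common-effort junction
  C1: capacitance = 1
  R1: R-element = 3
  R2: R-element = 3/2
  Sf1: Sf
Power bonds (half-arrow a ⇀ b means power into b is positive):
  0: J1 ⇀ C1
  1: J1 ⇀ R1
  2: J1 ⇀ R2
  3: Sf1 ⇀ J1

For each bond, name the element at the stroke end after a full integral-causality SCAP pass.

b3 →Sf1  (Sf1 (Sf) sets flow on bond)
b0 →J1  (C1 outputs effort q/C1)
b1 →R1  (J1 effort already set via bond 0)
b2 →R2  (0-jn J1 has e-setter on 0)

b0 |J1
b1 |R1
b2 |R2
b3 |Sf1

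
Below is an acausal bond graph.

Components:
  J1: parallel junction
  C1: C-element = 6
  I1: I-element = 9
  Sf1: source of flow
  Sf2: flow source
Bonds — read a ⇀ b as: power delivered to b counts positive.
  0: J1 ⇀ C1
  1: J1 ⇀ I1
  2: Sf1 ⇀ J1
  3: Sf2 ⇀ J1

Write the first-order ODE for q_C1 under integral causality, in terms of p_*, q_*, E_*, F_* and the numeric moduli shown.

dq_C1/dt = F_Sf1 + F_Sf2 - p_I1/9

bond 2 stroke at Sf1  (Sf1: flow source, stroke at near end)
bond 3 stroke at Sf2  (source Sf2 imposes f)
bond 0 stroke at J1  (C1 integral (e out))
bond 1 stroke at I1  (J1 effort already set via bond 0)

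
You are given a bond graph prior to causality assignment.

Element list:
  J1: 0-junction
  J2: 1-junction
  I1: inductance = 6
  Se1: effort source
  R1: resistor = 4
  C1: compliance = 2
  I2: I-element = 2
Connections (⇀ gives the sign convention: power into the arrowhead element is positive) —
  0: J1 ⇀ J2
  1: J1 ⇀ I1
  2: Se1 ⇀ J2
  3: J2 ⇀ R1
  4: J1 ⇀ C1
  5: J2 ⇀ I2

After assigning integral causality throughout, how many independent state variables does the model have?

3  (C1, I1, I2 all integral)

β2 stroke→J2  (Se1: effort source, stroke at far end)
β1 stroke→I1  (I1: I, integral causality)
β4 stroke→J1  (prefer integral on C1)
β0 stroke→J2  (common-e at J1 fixed by 4)
β5 stroke→I2  (I2 outputs flow p/I2)
β3 stroke→J2  (J2 flow already set via bond 5)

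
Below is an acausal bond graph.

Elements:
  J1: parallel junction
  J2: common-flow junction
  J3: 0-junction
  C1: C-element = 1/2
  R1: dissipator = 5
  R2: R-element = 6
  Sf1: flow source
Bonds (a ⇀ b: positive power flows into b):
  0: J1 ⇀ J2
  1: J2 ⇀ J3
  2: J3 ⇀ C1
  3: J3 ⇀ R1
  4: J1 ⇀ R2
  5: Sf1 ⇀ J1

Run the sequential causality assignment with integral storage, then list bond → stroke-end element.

β5 →Sf1  (Sf1 fixes flow; stroke at Sf1)
β2 →J3  (C1 outputs effort q/C1)
β1 →J2  (0-jn J3 has e-setter on 2)
β3 →R1  (J3 effort already set via bond 2)
β0 →J1  (only one flow-in slot at J2)
β4 →R2  (common-e at J1 fixed by 0)

b0 stroke at J1
b1 stroke at J2
b2 stroke at J3
b3 stroke at R1
b4 stroke at R2
b5 stroke at Sf1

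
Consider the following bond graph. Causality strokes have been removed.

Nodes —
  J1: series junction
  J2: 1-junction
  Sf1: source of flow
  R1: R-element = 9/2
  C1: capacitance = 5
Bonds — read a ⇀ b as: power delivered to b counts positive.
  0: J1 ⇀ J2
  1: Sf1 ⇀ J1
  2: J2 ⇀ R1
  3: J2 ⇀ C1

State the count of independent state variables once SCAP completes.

β1 |Sf1  (Sf1 fixes flow; stroke at Sf1)
β0 |J1  (J1: bond 1 brought flow, rest push out)
β2 |J2  (1-jn J2 has f-setter on 0)
β3 |J2  (J2 flow already set via bond 0)

1  (C1 all integral)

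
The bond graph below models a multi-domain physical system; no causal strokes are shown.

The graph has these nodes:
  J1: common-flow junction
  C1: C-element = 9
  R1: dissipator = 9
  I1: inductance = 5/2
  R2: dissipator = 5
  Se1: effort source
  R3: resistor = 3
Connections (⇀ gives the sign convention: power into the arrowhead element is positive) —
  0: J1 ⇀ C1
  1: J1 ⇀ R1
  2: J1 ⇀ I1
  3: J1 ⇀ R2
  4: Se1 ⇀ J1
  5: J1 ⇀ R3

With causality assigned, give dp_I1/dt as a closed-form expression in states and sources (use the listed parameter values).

dp_I1/dt = E_Se1 - 34*p_I1/5 - q_C1/9

b4 stroke at J1  (Se1 fixes effort; stroke away)
b0 stroke at J1  (C1 outputs effort q/C1)
b2 stroke at I1  (I1 integral (f out))
b1 stroke at J1  (J1: bond 2 brought flow, rest push out)
b3 stroke at J1  (1-jn J1 has f-setter on 2)
b5 stroke at J1  (1-jn J1 has f-setter on 2)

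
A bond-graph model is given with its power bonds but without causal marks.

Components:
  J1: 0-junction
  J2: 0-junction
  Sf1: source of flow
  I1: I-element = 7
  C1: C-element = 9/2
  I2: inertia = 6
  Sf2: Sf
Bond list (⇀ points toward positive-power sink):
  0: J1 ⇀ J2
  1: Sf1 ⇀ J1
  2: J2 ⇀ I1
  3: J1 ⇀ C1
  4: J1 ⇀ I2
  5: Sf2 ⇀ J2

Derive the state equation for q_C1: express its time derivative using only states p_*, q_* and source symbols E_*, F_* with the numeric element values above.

dq_C1/dt = F_Sf1 + F_Sf2 - p_I1/7 - p_I2/6

bond 1 stroke→Sf1  (Sf1 (Sf) sets flow on bond)
bond 5 stroke→Sf2  (Sf2 (Sf) sets flow on bond)
bond 2 stroke→I1  (I1: I, integral causality)
bond 0 stroke→J2  (closing 0-jn rule on J2)
bond 3 stroke→J1  (C1 integral (e out))
bond 4 stroke→I2  (J1 effort already set via bond 3)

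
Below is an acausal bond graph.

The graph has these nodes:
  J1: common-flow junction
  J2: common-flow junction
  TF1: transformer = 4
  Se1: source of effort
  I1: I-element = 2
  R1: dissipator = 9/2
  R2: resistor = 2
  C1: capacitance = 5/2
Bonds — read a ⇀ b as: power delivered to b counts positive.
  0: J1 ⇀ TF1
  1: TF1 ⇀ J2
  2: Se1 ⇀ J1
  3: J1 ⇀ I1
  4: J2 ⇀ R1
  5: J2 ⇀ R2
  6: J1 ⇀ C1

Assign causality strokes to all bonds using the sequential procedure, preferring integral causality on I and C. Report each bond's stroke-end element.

b2 stroke at J1  (Se1 (Se) sets effort on bond)
b3 stroke at I1  (I1 outputs flow p/I1)
b0 stroke at J1  (common-f at J1 fixed by 3)
b6 stroke at J1  (J1 flow already set via bond 3)
b1 stroke at TF1  (TF1 one-in-one-out from 0)
b4 stroke at J2  (J2 flow already set via bond 1)
b5 stroke at J2  (J2 flow already set via bond 1)

β0 |J1
β1 |TF1
β2 |J1
β3 |I1
β4 |J2
β5 |J2
β6 |J1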